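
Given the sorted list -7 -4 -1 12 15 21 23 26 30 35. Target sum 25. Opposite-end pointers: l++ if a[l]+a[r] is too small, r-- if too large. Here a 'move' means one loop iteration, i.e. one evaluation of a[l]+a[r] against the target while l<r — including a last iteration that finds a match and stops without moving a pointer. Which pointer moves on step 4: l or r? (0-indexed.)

l=0 r=9: -7+35=28 >25, r--
l=0 r=8: -7+30=23 <25, l++
l=1 r=8: -4+30=26 >25, r--
l=1 r=7: -4+26=22 <25, l++

l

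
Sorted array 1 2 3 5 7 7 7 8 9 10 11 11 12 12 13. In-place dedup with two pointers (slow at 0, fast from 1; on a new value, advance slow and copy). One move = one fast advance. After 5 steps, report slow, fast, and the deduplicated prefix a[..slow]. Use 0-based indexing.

(s=0,f=1) a[fast]=2≠a[slow]=1 write a[1]=2 → slow++,fast++
(s=1,f=2) a[fast]=3≠a[slow]=2 write a[2]=3 → slow++,fast++
(s=2,f=3) a[fast]=5≠a[slow]=3 write a[3]=5 → slow++,fast++
(s=3,f=4) a[fast]=7≠a[slow]=5 write a[4]=7 → slow++,fast++
(s=4,f=5) a[fast]=7=a[slow] dup → fast++

slow=4, fast=6, prefix=[1, 2, 3, 5, 7]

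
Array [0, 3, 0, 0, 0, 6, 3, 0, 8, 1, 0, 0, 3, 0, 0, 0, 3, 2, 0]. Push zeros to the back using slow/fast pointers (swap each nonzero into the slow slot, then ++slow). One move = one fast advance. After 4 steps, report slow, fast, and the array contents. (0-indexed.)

(s=0,f=0) a[fast]=0 → fast++
(s=0,f=1) a[fast]=3≠0 swap→a[0]=3 → slow++,fast++
(s=1,f=2) a[fast]=0 → fast++
(s=1,f=3) a[fast]=0 → fast++

slow=1, fast=4, a=[3, 0, 0, 0, 0, 6, 3, 0, 8, 1, 0, 0, 3, 0, 0, 0, 3, 2, 0]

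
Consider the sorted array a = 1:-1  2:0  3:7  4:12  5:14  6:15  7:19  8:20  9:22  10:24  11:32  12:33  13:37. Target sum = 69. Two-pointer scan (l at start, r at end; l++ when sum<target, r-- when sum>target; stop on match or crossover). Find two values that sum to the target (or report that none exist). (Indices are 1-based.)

(32, 37)

[1,13] -1+37=36 <69 → l++
[2,13] 0+37=37 <69 → l++
[3,13] 7+37=44 <69 → l++
[4,13] 12+37=49 <69 → l++
[5,13] 14+37=51 <69 → l++
[6,13] 15+37=52 <69 → l++
[7,13] 19+37=56 <69 → l++
[8,13] 20+37=57 <69 → l++
[9,13] 22+37=59 <69 → l++
[10,13] 24+37=61 <69 → l++
[11,13] 32+37=69 → found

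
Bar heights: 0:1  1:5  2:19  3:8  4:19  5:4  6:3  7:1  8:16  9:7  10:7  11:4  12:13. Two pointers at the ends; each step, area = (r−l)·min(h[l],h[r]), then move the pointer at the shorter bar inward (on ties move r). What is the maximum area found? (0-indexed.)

max area = 130

[0,12] min(1,13)*12=12 best=12 * → l++
[1,12] min(5,13)*11=55 best=55 * → l++
[2,12] min(19,13)*10=130 best=130 * → r--
[2,11] min(19,4)*9=36 best=130 → r--
[2,10] min(19,7)*8=56 best=130 → r--
[2,9] min(19,7)*7=49 best=130 → r--
[2,8] min(19,16)*6=96 best=130 → r--
[2,7] min(19,1)*5=5 best=130 → r--
[2,6] min(19,3)*4=12 best=130 → r--
[2,5] min(19,4)*3=12 best=130 → r--
[2,4] min(19,19)*2=38 best=130 → r--
[2,3] min(19,8)*1=8 best=130 → r--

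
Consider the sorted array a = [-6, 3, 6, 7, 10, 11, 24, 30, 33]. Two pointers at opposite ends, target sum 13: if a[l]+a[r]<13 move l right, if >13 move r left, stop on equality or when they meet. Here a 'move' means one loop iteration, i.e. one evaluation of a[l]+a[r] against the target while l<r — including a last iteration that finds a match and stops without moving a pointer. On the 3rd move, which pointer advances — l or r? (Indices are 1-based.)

r

l=1 r=9: -6+33=27 >13, r--
l=1 r=8: -6+30=24 >13, r--
l=1 r=7: -6+24=18 >13, r--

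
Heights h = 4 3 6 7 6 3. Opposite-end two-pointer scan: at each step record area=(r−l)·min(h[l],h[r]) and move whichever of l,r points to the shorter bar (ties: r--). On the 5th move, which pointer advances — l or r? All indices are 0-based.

l=0 r=5: min(4,3)*5=15 best=15 *, r--
l=0 r=4: min(4,6)*4=16 best=16 *, l++
l=1 r=4: min(3,6)*3=9 best=16, l++
l=2 r=4: min(6,6)*2=12 best=16, r--
l=2 r=3: min(6,7)*1=6 best=16, l++

l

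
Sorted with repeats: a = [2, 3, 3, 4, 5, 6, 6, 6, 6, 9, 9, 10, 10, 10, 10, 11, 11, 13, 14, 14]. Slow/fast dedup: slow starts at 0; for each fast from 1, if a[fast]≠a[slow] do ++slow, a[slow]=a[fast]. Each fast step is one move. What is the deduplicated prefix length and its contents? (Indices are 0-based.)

length 10; prefix = [2, 3, 4, 5, 6, 9, 10, 11, 13, 14]

slow=0 fast=1: a[fast]=3≠a[slow]=2 write a[1]=3, slow++,fast++
slow=1 fast=2: a[fast]=3=a[slow] dup, fast++
slow=1 fast=3: a[fast]=4≠a[slow]=3 write a[2]=4, slow++,fast++
slow=2 fast=4: a[fast]=5≠a[slow]=4 write a[3]=5, slow++,fast++
slow=3 fast=5: a[fast]=6≠a[slow]=5 write a[4]=6, slow++,fast++
slow=4 fast=6: a[fast]=6=a[slow] dup, fast++
slow=4 fast=7: a[fast]=6=a[slow] dup, fast++
slow=4 fast=8: a[fast]=6=a[slow] dup, fast++
slow=4 fast=9: a[fast]=9≠a[slow]=6 write a[5]=9, slow++,fast++
slow=5 fast=10: a[fast]=9=a[slow] dup, fast++
slow=5 fast=11: a[fast]=10≠a[slow]=9 write a[6]=10, slow++,fast++
slow=6 fast=12: a[fast]=10=a[slow] dup, fast++
slow=6 fast=13: a[fast]=10=a[slow] dup, fast++
slow=6 fast=14: a[fast]=10=a[slow] dup, fast++
slow=6 fast=15: a[fast]=11≠a[slow]=10 write a[7]=11, slow++,fast++
slow=7 fast=16: a[fast]=11=a[slow] dup, fast++
slow=7 fast=17: a[fast]=13≠a[slow]=11 write a[8]=13, slow++,fast++
slow=8 fast=18: a[fast]=14≠a[slow]=13 write a[9]=14, slow++,fast++
slow=9 fast=19: a[fast]=14=a[slow] dup, fast++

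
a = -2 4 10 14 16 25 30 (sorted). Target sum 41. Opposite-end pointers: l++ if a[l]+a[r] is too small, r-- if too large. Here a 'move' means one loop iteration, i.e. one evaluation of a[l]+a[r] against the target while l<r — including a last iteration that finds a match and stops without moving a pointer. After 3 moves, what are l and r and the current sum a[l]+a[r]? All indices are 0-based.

[0,6] -2+30=28 <41 → l++
[1,6] 4+30=34 <41 → l++
[2,6] 10+30=40 <41 → l++

l=3, r=6, sum=44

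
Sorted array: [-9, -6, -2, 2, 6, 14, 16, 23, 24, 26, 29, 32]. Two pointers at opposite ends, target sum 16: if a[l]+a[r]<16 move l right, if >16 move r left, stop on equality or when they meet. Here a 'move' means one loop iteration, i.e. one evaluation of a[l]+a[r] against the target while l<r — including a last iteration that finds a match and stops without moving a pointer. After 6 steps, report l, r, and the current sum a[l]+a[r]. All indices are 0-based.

l=0 r=11: -9+32=23 >16, r--
l=0 r=10: -9+29=20 >16, r--
l=0 r=9: -9+26=17 >16, r--
l=0 r=8: -9+24=15 <16, l++
l=1 r=8: -6+24=18 >16, r--
l=1 r=7: -6+23=17 >16, r--

l=1, r=6, sum=10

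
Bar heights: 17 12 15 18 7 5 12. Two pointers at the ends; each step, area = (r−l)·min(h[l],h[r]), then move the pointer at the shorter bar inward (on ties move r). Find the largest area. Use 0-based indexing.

max area = 72

l=0 r=6: min(17,12)*6=72 best=72 *, r--
l=0 r=5: min(17,5)*5=25 best=72, r--
l=0 r=4: min(17,7)*4=28 best=72, r--
l=0 r=3: min(17,18)*3=51 best=72, l++
l=1 r=3: min(12,18)*2=24 best=72, l++
l=2 r=3: min(15,18)*1=15 best=72, l++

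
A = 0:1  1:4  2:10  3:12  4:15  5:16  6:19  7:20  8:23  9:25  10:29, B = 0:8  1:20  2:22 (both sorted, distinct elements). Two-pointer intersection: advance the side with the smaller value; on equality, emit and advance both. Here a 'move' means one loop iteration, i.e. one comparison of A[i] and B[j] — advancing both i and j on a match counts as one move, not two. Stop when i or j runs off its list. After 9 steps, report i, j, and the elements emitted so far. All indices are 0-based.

i=8, j=2, emitted=[20]

i=0 j=0: 1<8, i++
i=1 j=0: 4<8, i++
i=2 j=0: 10>8, j++
i=2 j=1: 10<20, i++
i=3 j=1: 12<20, i++
i=4 j=1: 15<20, i++
i=5 j=1: 16<20, i++
i=6 j=1: 19<20, i++
i=7 j=1: 20==20 emit, i++,j++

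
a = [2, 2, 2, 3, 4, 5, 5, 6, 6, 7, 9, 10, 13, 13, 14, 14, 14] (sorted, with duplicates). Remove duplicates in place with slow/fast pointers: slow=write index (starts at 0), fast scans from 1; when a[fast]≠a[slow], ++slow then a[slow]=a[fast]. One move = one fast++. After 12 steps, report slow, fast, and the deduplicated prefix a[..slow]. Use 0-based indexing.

(s=0,f=1) a[fast]=2=a[slow] dup → fast++
(s=0,f=2) a[fast]=2=a[slow] dup → fast++
(s=0,f=3) a[fast]=3≠a[slow]=2 write a[1]=3 → slow++,fast++
(s=1,f=4) a[fast]=4≠a[slow]=3 write a[2]=4 → slow++,fast++
(s=2,f=5) a[fast]=5≠a[slow]=4 write a[3]=5 → slow++,fast++
(s=3,f=6) a[fast]=5=a[slow] dup → fast++
(s=3,f=7) a[fast]=6≠a[slow]=5 write a[4]=6 → slow++,fast++
(s=4,f=8) a[fast]=6=a[slow] dup → fast++
(s=4,f=9) a[fast]=7≠a[slow]=6 write a[5]=7 → slow++,fast++
(s=5,f=10) a[fast]=9≠a[slow]=7 write a[6]=9 → slow++,fast++
(s=6,f=11) a[fast]=10≠a[slow]=9 write a[7]=10 → slow++,fast++
(s=7,f=12) a[fast]=13≠a[slow]=10 write a[8]=13 → slow++,fast++

slow=8, fast=13, prefix=[2, 3, 4, 5, 6, 7, 9, 10, 13]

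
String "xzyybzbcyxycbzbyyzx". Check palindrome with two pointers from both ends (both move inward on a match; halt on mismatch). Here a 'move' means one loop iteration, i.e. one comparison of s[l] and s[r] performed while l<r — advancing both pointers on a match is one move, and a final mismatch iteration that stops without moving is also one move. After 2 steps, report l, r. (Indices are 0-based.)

l=2, r=16

l=0 r=18: 'x'=='x', l++,r--
l=1 r=17: 'z'=='z', l++,r--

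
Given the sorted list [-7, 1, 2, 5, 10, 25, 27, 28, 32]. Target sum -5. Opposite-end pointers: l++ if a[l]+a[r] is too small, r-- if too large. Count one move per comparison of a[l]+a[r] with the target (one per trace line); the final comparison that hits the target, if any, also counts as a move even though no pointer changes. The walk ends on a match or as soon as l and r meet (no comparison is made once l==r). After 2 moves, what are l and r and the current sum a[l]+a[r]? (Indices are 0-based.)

l=0, r=6, sum=20

[0,8] -7+32=25 >-5 → r--
[0,7] -7+28=21 >-5 → r--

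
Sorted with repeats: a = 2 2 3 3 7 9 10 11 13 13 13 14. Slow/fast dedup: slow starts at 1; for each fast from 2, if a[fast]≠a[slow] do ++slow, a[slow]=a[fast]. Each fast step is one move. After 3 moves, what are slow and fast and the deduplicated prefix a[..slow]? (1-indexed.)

(s=1,f=2) a[fast]=2=a[slow] dup → fast++
(s=1,f=3) a[fast]=3≠a[slow]=2 write a[2]=3 → slow++,fast++
(s=2,f=4) a[fast]=3=a[slow] dup → fast++

slow=2, fast=5, prefix=[2, 3]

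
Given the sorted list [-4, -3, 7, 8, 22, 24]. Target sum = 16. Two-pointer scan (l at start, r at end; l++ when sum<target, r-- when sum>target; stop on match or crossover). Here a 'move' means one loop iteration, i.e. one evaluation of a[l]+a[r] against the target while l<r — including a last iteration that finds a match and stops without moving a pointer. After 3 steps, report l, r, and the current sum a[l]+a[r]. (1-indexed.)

l=2, r=4, sum=5

[1,6] -4+24=20 >16 → r--
[1,5] -4+22=18 >16 → r--
[1,4] -4+8=4 <16 → l++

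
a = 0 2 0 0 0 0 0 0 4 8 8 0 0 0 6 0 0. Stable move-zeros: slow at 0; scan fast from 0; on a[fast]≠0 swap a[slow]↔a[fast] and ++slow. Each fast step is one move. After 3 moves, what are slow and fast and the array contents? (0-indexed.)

(s=0,f=0) a[fast]=0 → fast++
(s=0,f=1) a[fast]=2≠0 swap→a[0]=2 → slow++,fast++
(s=1,f=2) a[fast]=0 → fast++

slow=1, fast=3, a=[2, 0, 0, 0, 0, 0, 0, 0, 4, 8, 8, 0, 0, 0, 6, 0, 0]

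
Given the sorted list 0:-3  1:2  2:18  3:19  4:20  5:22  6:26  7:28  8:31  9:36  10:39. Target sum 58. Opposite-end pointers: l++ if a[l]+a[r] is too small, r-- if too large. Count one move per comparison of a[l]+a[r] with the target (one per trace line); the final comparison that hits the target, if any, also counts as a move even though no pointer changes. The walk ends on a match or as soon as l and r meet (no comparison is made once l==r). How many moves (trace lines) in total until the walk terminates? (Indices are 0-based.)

4 moves

[0,10] -3+39=36 <58 → l++
[1,10] 2+39=41 <58 → l++
[2,10] 18+39=57 <58 → l++
[3,10] 19+39=58 → found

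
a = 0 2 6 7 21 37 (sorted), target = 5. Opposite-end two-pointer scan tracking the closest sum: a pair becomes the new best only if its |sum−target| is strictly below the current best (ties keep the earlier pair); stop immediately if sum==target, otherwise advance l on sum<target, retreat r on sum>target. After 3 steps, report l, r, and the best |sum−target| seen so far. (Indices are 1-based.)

l=1, r=3, best |Δ|=2

[1,6] 0+37=37 d=32 * → r--
[1,5] 0+21=21 d=16 * → r--
[1,4] 0+7=7 d=2 * → r--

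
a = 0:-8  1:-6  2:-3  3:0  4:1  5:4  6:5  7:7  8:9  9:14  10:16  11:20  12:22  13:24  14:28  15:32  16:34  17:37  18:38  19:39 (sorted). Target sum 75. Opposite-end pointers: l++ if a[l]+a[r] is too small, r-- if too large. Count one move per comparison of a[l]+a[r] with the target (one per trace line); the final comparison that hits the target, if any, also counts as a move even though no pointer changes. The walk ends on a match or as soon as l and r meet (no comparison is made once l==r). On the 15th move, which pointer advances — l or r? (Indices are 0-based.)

l

[0,19] -8+39=31 <75 → l++
[1,19] -6+39=33 <75 → l++
[2,19] -3+39=36 <75 → l++
[3,19] 0+39=39 <75 → l++
[4,19] 1+39=40 <75 → l++
[5,19] 4+39=43 <75 → l++
[6,19] 5+39=44 <75 → l++
[7,19] 7+39=46 <75 → l++
[8,19] 9+39=48 <75 → l++
[9,19] 14+39=53 <75 → l++
[10,19] 16+39=55 <75 → l++
[11,19] 20+39=59 <75 → l++
[12,19] 22+39=61 <75 → l++
[13,19] 24+39=63 <75 → l++
[14,19] 28+39=67 <75 → l++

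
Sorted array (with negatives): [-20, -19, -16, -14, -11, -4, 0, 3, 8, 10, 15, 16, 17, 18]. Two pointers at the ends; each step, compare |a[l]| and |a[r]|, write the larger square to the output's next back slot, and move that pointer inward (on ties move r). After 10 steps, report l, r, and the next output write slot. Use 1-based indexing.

[1,14] |-20|>|18| out[14]=400 → l++
[2,14] |-19|>|18| out[13]=361 → l++
[3,14] |-16|<=|18| out[12]=324 → r--
[3,13] |-16|<=|17| out[11]=289 → r--
[3,12] |-16|<=|16| out[10]=256 → r--
[3,11] |-16|>|15| out[9]=256 → l++
[4,11] |-14|<=|15| out[8]=225 → r--
[4,10] |-14|>|10| out[7]=196 → l++
[5,10] |-11|>|10| out[6]=121 → l++
[6,10] |-4|<=|10| out[5]=100 → r--

l=6, r=9, next write slot=4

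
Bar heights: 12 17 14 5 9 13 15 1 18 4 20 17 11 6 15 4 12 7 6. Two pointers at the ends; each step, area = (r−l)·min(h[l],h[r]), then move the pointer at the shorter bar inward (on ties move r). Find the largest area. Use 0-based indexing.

l=0 r=18: min(12,6)*18=108 best=108 *, r--
l=0 r=17: min(12,7)*17=119 best=119 *, r--
l=0 r=16: min(12,12)*16=192 best=192 *, r--
l=0 r=15: min(12,4)*15=60 best=192, r--
l=0 r=14: min(12,15)*14=168 best=192, l++
l=1 r=14: min(17,15)*13=195 best=195 *, r--
l=1 r=13: min(17,6)*12=72 best=195, r--
l=1 r=12: min(17,11)*11=121 best=195, r--
l=1 r=11: min(17,17)*10=170 best=195, r--
l=1 r=10: min(17,20)*9=153 best=195, l++
l=2 r=10: min(14,20)*8=112 best=195, l++
l=3 r=10: min(5,20)*7=35 best=195, l++
l=4 r=10: min(9,20)*6=54 best=195, l++
l=5 r=10: min(13,20)*5=65 best=195, l++
l=6 r=10: min(15,20)*4=60 best=195, l++
l=7 r=10: min(1,20)*3=3 best=195, l++
l=8 r=10: min(18,20)*2=36 best=195, l++
l=9 r=10: min(4,20)*1=4 best=195, l++

max area = 195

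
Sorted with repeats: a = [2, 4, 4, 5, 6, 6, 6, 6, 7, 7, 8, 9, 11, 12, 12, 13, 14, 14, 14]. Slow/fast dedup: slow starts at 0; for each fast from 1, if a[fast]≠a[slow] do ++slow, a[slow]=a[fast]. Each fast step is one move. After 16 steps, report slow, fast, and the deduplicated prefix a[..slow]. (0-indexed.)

(s=0,f=1) a[fast]=4≠a[slow]=2 write a[1]=4 → slow++,fast++
(s=1,f=2) a[fast]=4=a[slow] dup → fast++
(s=1,f=3) a[fast]=5≠a[slow]=4 write a[2]=5 → slow++,fast++
(s=2,f=4) a[fast]=6≠a[slow]=5 write a[3]=6 → slow++,fast++
(s=3,f=5) a[fast]=6=a[slow] dup → fast++
(s=3,f=6) a[fast]=6=a[slow] dup → fast++
(s=3,f=7) a[fast]=6=a[slow] dup → fast++
(s=3,f=8) a[fast]=7≠a[slow]=6 write a[4]=7 → slow++,fast++
(s=4,f=9) a[fast]=7=a[slow] dup → fast++
(s=4,f=10) a[fast]=8≠a[slow]=7 write a[5]=8 → slow++,fast++
(s=5,f=11) a[fast]=9≠a[slow]=8 write a[6]=9 → slow++,fast++
(s=6,f=12) a[fast]=11≠a[slow]=9 write a[7]=11 → slow++,fast++
(s=7,f=13) a[fast]=12≠a[slow]=11 write a[8]=12 → slow++,fast++
(s=8,f=14) a[fast]=12=a[slow] dup → fast++
(s=8,f=15) a[fast]=13≠a[slow]=12 write a[9]=13 → slow++,fast++
(s=9,f=16) a[fast]=14≠a[slow]=13 write a[10]=14 → slow++,fast++

slow=10, fast=17, prefix=[2, 4, 5, 6, 7, 8, 9, 11, 12, 13, 14]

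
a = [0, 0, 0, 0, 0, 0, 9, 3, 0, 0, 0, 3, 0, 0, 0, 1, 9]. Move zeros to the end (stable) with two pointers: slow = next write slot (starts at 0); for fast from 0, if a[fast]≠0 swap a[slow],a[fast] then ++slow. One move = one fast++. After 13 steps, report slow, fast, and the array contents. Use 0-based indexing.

slow=3, fast=13, a=[9, 3, 3, 0, 0, 0, 0, 0, 0, 0, 0, 0, 0, 0, 0, 1, 9]

(s=0,f=0) a[fast]=0 → fast++
(s=0,f=1) a[fast]=0 → fast++
(s=0,f=2) a[fast]=0 → fast++
(s=0,f=3) a[fast]=0 → fast++
(s=0,f=4) a[fast]=0 → fast++
(s=0,f=5) a[fast]=0 → fast++
(s=0,f=6) a[fast]=9≠0 swap→a[0]=9 → slow++,fast++
(s=1,f=7) a[fast]=3≠0 swap→a[1]=3 → slow++,fast++
(s=2,f=8) a[fast]=0 → fast++
(s=2,f=9) a[fast]=0 → fast++
(s=2,f=10) a[fast]=0 → fast++
(s=2,f=11) a[fast]=3≠0 swap→a[2]=3 → slow++,fast++
(s=3,f=12) a[fast]=0 → fast++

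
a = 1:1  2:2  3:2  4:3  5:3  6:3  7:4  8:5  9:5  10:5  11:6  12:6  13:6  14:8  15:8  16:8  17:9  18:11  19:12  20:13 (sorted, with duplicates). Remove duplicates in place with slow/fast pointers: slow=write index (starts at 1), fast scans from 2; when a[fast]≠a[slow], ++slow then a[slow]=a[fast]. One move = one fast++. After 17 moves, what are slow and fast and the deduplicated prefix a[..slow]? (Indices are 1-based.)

slow=9, fast=19, prefix=[1, 2, 3, 4, 5, 6, 8, 9, 11]

(s=1,f=2) a[fast]=2≠a[slow]=1 write a[2]=2 → slow++,fast++
(s=2,f=3) a[fast]=2=a[slow] dup → fast++
(s=2,f=4) a[fast]=3≠a[slow]=2 write a[3]=3 → slow++,fast++
(s=3,f=5) a[fast]=3=a[slow] dup → fast++
(s=3,f=6) a[fast]=3=a[slow] dup → fast++
(s=3,f=7) a[fast]=4≠a[slow]=3 write a[4]=4 → slow++,fast++
(s=4,f=8) a[fast]=5≠a[slow]=4 write a[5]=5 → slow++,fast++
(s=5,f=9) a[fast]=5=a[slow] dup → fast++
(s=5,f=10) a[fast]=5=a[slow] dup → fast++
(s=5,f=11) a[fast]=6≠a[slow]=5 write a[6]=6 → slow++,fast++
(s=6,f=12) a[fast]=6=a[slow] dup → fast++
(s=6,f=13) a[fast]=6=a[slow] dup → fast++
(s=6,f=14) a[fast]=8≠a[slow]=6 write a[7]=8 → slow++,fast++
(s=7,f=15) a[fast]=8=a[slow] dup → fast++
(s=7,f=16) a[fast]=8=a[slow] dup → fast++
(s=7,f=17) a[fast]=9≠a[slow]=8 write a[8]=9 → slow++,fast++
(s=8,f=18) a[fast]=11≠a[slow]=9 write a[9]=11 → slow++,fast++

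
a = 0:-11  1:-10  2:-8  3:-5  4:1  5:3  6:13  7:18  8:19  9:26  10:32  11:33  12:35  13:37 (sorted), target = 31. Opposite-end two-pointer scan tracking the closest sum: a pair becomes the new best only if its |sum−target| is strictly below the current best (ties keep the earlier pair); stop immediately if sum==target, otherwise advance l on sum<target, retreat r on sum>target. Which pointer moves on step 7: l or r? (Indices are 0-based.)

l=0 r=13: -11+37=26 d=5 *, l++
l=1 r=13: -10+37=27 d=4 *, l++
l=2 r=13: -8+37=29 d=2 *, l++
l=3 r=13: -5+37=32 d=1 *, r--
l=3 r=12: -5+35=30 d=1, l++
l=4 r=12: 1+35=36 d=5, r--
l=4 r=11: 1+33=34 d=3, r--

r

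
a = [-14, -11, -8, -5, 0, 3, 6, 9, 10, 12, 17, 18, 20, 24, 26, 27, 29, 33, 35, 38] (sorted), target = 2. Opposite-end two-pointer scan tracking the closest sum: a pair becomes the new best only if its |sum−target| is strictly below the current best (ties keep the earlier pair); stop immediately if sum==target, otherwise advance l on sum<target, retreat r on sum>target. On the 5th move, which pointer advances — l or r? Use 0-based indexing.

[0,19] -14+38=24 d=22 * → r--
[0,18] -14+35=21 d=19 * → r--
[0,17] -14+33=19 d=17 * → r--
[0,16] -14+29=15 d=13 * → r--
[0,15] -14+27=13 d=11 * → r--

r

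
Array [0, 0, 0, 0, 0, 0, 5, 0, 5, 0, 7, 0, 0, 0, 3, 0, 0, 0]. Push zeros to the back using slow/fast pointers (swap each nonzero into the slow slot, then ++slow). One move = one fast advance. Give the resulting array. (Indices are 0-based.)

(s=0,f=0) a[fast]=0 → fast++
(s=0,f=1) a[fast]=0 → fast++
(s=0,f=2) a[fast]=0 → fast++
(s=0,f=3) a[fast]=0 → fast++
(s=0,f=4) a[fast]=0 → fast++
(s=0,f=5) a[fast]=0 → fast++
(s=0,f=6) a[fast]=5≠0 swap→a[0]=5 → slow++,fast++
(s=1,f=7) a[fast]=0 → fast++
(s=1,f=8) a[fast]=5≠0 swap→a[1]=5 → slow++,fast++
(s=2,f=9) a[fast]=0 → fast++
(s=2,f=10) a[fast]=7≠0 swap→a[2]=7 → slow++,fast++
(s=3,f=11) a[fast]=0 → fast++
(s=3,f=12) a[fast]=0 → fast++
(s=3,f=13) a[fast]=0 → fast++
(s=3,f=14) a[fast]=3≠0 swap→a[3]=3 → slow++,fast++
(s=4,f=15) a[fast]=0 → fast++
(s=4,f=16) a[fast]=0 → fast++
(s=4,f=17) a[fast]=0 → fast++

[5, 5, 7, 3, 0, 0, 0, 0, 0, 0, 0, 0, 0, 0, 0, 0, 0, 0]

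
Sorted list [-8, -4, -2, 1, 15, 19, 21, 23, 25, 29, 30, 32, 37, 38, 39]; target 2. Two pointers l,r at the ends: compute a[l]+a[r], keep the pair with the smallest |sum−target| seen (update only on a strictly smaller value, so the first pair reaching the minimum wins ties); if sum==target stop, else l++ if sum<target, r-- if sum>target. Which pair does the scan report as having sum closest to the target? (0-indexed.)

pair (-2, 1) with sum -1 (|Δ|=3)

l=0 r=14: -8+39=31 d=29 *, r--
l=0 r=13: -8+38=30 d=28 *, r--
l=0 r=12: -8+37=29 d=27 *, r--
l=0 r=11: -8+32=24 d=22 *, r--
l=0 r=10: -8+30=22 d=20 *, r--
l=0 r=9: -8+29=21 d=19 *, r--
l=0 r=8: -8+25=17 d=15 *, r--
l=0 r=7: -8+23=15 d=13 *, r--
l=0 r=6: -8+21=13 d=11 *, r--
l=0 r=5: -8+19=11 d=9 *, r--
l=0 r=4: -8+15=7 d=5 *, r--
l=0 r=3: -8+1=-7 d=9, l++
l=1 r=3: -4+1=-3 d=5, l++
l=2 r=3: -2+1=-1 d=3 *, l++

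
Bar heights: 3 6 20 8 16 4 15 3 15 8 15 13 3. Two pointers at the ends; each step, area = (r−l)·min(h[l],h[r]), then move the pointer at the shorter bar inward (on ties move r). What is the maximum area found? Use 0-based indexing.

l=0 r=12: min(3,3)*12=36 best=36 *, r--
l=0 r=11: min(3,13)*11=33 best=36, l++
l=1 r=11: min(6,13)*10=60 best=60 *, l++
l=2 r=11: min(20,13)*9=117 best=117 *, r--
l=2 r=10: min(20,15)*8=120 best=120 *, r--
l=2 r=9: min(20,8)*7=56 best=120, r--
l=2 r=8: min(20,15)*6=90 best=120, r--
l=2 r=7: min(20,3)*5=15 best=120, r--
l=2 r=6: min(20,15)*4=60 best=120, r--
l=2 r=5: min(20,4)*3=12 best=120, r--
l=2 r=4: min(20,16)*2=32 best=120, r--
l=2 r=3: min(20,8)*1=8 best=120, r--

max area = 120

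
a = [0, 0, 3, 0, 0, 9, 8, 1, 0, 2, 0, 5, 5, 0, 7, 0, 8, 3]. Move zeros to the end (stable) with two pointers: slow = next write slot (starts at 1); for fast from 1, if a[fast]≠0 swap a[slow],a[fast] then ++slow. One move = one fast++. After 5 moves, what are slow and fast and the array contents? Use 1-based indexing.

(s=1,f=1) a[fast]=0 → fast++
(s=1,f=2) a[fast]=0 → fast++
(s=1,f=3) a[fast]=3≠0 swap→a[1]=3 → slow++,fast++
(s=2,f=4) a[fast]=0 → fast++
(s=2,f=5) a[fast]=0 → fast++

slow=2, fast=6, a=[3, 0, 0, 0, 0, 9, 8, 1, 0, 2, 0, 5, 5, 0, 7, 0, 8, 3]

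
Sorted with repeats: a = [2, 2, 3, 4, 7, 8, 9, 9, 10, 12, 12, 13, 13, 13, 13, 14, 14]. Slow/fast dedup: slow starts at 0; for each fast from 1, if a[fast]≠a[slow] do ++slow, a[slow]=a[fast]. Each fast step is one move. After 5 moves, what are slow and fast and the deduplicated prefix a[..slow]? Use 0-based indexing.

(s=0,f=1) a[fast]=2=a[slow] dup → fast++
(s=0,f=2) a[fast]=3≠a[slow]=2 write a[1]=3 → slow++,fast++
(s=1,f=3) a[fast]=4≠a[slow]=3 write a[2]=4 → slow++,fast++
(s=2,f=4) a[fast]=7≠a[slow]=4 write a[3]=7 → slow++,fast++
(s=3,f=5) a[fast]=8≠a[slow]=7 write a[4]=8 → slow++,fast++

slow=4, fast=6, prefix=[2, 3, 4, 7, 8]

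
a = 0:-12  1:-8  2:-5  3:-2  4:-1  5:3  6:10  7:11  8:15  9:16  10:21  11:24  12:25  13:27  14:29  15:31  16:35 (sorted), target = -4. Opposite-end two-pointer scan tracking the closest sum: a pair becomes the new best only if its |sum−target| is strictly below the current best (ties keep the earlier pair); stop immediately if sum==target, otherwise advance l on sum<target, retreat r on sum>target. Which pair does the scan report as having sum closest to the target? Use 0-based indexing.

[0,16] -12+35=23 d=27 * → r--
[0,15] -12+31=19 d=23 * → r--
[0,14] -12+29=17 d=21 * → r--
[0,13] -12+27=15 d=19 * → r--
[0,12] -12+25=13 d=17 * → r--
[0,11] -12+24=12 d=16 * → r--
[0,10] -12+21=9 d=13 * → r--
[0,9] -12+16=4 d=8 * → r--
[0,8] -12+15=3 d=7 * → r--
[0,7] -12+11=-1 d=3 * → r--
[0,6] -12+10=-2 d=2 * → r--
[0,5] -12+3=-9 d=5 → l++
[1,5] -8+3=-5 d=1 * → l++
[2,5] -5+3=-2 d=2 → r--
[2,4] -5+-1=-6 d=2 → l++
[3,4] -2+-1=-3 d=1 → r--

pair (-8, 3) with sum -5 (|Δ|=1)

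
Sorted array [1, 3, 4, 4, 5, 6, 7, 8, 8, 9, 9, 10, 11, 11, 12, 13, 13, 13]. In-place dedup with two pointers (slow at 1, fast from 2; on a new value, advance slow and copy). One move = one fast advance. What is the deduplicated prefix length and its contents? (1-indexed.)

length 12; prefix = [1, 3, 4, 5, 6, 7, 8, 9, 10, 11, 12, 13]

(s=1,f=2) a[fast]=3≠a[slow]=1 write a[2]=3 → slow++,fast++
(s=2,f=3) a[fast]=4≠a[slow]=3 write a[3]=4 → slow++,fast++
(s=3,f=4) a[fast]=4=a[slow] dup → fast++
(s=3,f=5) a[fast]=5≠a[slow]=4 write a[4]=5 → slow++,fast++
(s=4,f=6) a[fast]=6≠a[slow]=5 write a[5]=6 → slow++,fast++
(s=5,f=7) a[fast]=7≠a[slow]=6 write a[6]=7 → slow++,fast++
(s=6,f=8) a[fast]=8≠a[slow]=7 write a[7]=8 → slow++,fast++
(s=7,f=9) a[fast]=8=a[slow] dup → fast++
(s=7,f=10) a[fast]=9≠a[slow]=8 write a[8]=9 → slow++,fast++
(s=8,f=11) a[fast]=9=a[slow] dup → fast++
(s=8,f=12) a[fast]=10≠a[slow]=9 write a[9]=10 → slow++,fast++
(s=9,f=13) a[fast]=11≠a[slow]=10 write a[10]=11 → slow++,fast++
(s=10,f=14) a[fast]=11=a[slow] dup → fast++
(s=10,f=15) a[fast]=12≠a[slow]=11 write a[11]=12 → slow++,fast++
(s=11,f=16) a[fast]=13≠a[slow]=12 write a[12]=13 → slow++,fast++
(s=12,f=17) a[fast]=13=a[slow] dup → fast++
(s=12,f=18) a[fast]=13=a[slow] dup → fast++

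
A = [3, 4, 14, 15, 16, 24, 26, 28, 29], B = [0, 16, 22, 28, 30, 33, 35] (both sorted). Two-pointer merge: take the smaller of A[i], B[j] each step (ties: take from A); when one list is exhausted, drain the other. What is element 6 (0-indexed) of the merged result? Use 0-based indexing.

merged[6] = 16

[i=0,j=0] A[i]=3>B[j]=0 take 0 → j++
[i=0,j=1] A[i]=3<=B[j]=16 take 3 → i++
[i=1,j=1] A[i]=4<=B[j]=16 take 4 → i++
[i=2,j=1] A[i]=14<=B[j]=16 take 14 → i++
[i=3,j=1] A[i]=15<=B[j]=16 take 15 → i++
[i=4,j=1] A[i]=16<=B[j]=16 take 16 → i++
[i=5,j=1] A[i]=24>B[j]=16 take 16 → j++
[i=5,j=2] A[i]=24>B[j]=22 take 22 → j++
[i=5,j=3] A[i]=24<=B[j]=28 take 24 → i++
[i=6,j=3] A[i]=26<=B[j]=28 take 26 → i++
[i=7,j=3] A[i]=28<=B[j]=28 take 28 → i++
[i=8,j=3] A[i]=29>B[j]=28 take 28 → j++
[i=8,j=4] A[i]=29<=B[j]=30 take 29 → i++
[i=9,j=4] A done, take B[j]=30 → j++
[i=9,j=5] A done, take B[j]=33 → j++
[i=9,j=6] A done, take B[j]=35 → j++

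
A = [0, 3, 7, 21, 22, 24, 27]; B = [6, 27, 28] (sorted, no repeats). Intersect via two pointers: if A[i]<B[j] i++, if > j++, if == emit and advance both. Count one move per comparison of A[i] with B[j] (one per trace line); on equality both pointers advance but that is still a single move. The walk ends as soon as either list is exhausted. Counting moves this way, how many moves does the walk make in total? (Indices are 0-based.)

[i=0,j=0] 0<6 → i++
[i=1,j=0] 3<6 → i++
[i=2,j=0] 7>6 → j++
[i=2,j=1] 7<27 → i++
[i=3,j=1] 21<27 → i++
[i=4,j=1] 22<27 → i++
[i=5,j=1] 24<27 → i++
[i=6,j=1] 27==27 emit → i++,j++

8 moves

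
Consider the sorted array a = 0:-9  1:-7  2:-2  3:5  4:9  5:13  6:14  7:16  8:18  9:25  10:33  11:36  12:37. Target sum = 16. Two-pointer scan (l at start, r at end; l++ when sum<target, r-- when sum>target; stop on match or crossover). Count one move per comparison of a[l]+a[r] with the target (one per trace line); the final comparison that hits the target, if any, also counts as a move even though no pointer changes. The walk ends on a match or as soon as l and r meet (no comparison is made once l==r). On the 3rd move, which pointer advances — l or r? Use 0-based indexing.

r

l=0 r=12: -9+37=28 >16, r--
l=0 r=11: -9+36=27 >16, r--
l=0 r=10: -9+33=24 >16, r--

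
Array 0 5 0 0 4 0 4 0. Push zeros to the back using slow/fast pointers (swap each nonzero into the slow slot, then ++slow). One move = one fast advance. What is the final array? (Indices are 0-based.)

[5, 4, 4, 0, 0, 0, 0, 0]

(s=0,f=0) a[fast]=0 → fast++
(s=0,f=1) a[fast]=5≠0 swap→a[0]=5 → slow++,fast++
(s=1,f=2) a[fast]=0 → fast++
(s=1,f=3) a[fast]=0 → fast++
(s=1,f=4) a[fast]=4≠0 swap→a[1]=4 → slow++,fast++
(s=2,f=5) a[fast]=0 → fast++
(s=2,f=6) a[fast]=4≠0 swap→a[2]=4 → slow++,fast++
(s=3,f=7) a[fast]=0 → fast++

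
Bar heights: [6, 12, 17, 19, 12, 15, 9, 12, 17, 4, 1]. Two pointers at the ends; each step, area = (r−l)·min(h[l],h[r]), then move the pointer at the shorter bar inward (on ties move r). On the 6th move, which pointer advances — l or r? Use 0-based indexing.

r

[0,10] min(6,1)*10=10 best=10 * → r--
[0,9] min(6,4)*9=36 best=36 * → r--
[0,8] min(6,17)*8=48 best=48 * → l++
[1,8] min(12,17)*7=84 best=84 * → l++
[2,8] min(17,17)*6=102 best=102 * → r--
[2,7] min(17,12)*5=60 best=102 → r--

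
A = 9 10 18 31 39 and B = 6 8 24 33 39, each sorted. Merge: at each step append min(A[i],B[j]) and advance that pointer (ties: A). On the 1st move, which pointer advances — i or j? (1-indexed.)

j

[i=1,j=1] A[i]=9>B[j]=6 take 6 → j++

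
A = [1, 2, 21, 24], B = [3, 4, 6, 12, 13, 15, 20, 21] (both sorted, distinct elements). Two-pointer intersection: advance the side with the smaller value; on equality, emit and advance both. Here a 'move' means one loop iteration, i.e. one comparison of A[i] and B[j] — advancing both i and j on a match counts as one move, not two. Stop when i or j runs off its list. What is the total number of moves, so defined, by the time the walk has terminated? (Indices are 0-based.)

10 moves

i=0 j=0: 1<3, i++
i=1 j=0: 2<3, i++
i=2 j=0: 21>3, j++
i=2 j=1: 21>4, j++
i=2 j=2: 21>6, j++
i=2 j=3: 21>12, j++
i=2 j=4: 21>13, j++
i=2 j=5: 21>15, j++
i=2 j=6: 21>20, j++
i=2 j=7: 21==21 emit, i++,j++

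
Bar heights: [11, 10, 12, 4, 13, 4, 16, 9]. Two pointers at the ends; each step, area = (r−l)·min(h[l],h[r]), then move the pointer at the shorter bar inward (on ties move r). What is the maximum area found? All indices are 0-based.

max area = 66

[0,7] min(11,9)*7=63 best=63 * → r--
[0,6] min(11,16)*6=66 best=66 * → l++
[1,6] min(10,16)*5=50 best=66 → l++
[2,6] min(12,16)*4=48 best=66 → l++
[3,6] min(4,16)*3=12 best=66 → l++
[4,6] min(13,16)*2=26 best=66 → l++
[5,6] min(4,16)*1=4 best=66 → l++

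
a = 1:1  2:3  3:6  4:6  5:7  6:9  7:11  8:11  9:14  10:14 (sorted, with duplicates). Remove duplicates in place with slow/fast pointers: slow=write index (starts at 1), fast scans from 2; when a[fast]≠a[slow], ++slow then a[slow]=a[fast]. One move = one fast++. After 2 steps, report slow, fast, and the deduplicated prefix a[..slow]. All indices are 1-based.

slow=1 fast=2: a[fast]=3≠a[slow]=1 write a[2]=3, slow++,fast++
slow=2 fast=3: a[fast]=6≠a[slow]=3 write a[3]=6, slow++,fast++

slow=3, fast=4, prefix=[1, 3, 6]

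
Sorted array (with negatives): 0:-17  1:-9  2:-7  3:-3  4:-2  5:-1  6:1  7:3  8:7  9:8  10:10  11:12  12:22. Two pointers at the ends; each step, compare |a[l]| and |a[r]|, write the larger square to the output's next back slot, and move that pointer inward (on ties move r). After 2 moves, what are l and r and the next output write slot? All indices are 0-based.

[0,12] |-17|<=|22| out[12]=484 → r--
[0,11] |-17|>|12| out[11]=289 → l++

l=1, r=11, next write slot=10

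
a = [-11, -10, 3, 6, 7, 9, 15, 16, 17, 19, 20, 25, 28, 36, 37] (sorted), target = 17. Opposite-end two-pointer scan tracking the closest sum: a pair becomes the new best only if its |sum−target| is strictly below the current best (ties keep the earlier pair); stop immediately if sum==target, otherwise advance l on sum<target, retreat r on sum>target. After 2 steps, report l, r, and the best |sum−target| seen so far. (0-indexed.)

l=0 r=14: -11+37=26 d=9 *, r--
l=0 r=13: -11+36=25 d=8 *, r--

l=0, r=12, best |Δ|=8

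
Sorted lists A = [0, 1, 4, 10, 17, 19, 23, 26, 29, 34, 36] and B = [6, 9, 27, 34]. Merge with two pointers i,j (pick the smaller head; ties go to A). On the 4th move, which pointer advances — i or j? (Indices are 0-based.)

i=0 j=0: A[i]=0<=B[j]=6 take 0, i++
i=1 j=0: A[i]=1<=B[j]=6 take 1, i++
i=2 j=0: A[i]=4<=B[j]=6 take 4, i++
i=3 j=0: A[i]=10>B[j]=6 take 6, j++

j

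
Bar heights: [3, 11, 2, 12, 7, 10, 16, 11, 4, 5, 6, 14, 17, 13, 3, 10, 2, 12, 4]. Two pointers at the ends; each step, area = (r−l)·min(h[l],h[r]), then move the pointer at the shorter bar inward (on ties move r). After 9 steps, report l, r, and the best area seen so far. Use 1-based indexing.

l=1 r=19: min(3,4)*18=54 best=54 *, l++
l=2 r=19: min(11,4)*17=68 best=68 *, r--
l=2 r=18: min(11,12)*16=176 best=176 *, l++
l=3 r=18: min(2,12)*15=30 best=176, l++
l=4 r=18: min(12,12)*14=168 best=176, r--
l=4 r=17: min(12,2)*13=26 best=176, r--
l=4 r=16: min(12,10)*12=120 best=176, r--
l=4 r=15: min(12,3)*11=33 best=176, r--
l=4 r=14: min(12,13)*10=120 best=176, l++

l=5, r=14, best area=176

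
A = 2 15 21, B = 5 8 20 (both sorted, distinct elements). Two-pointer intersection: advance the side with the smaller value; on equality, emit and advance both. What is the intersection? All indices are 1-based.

intersection = []

i=1 j=1: 2<5, i++
i=2 j=1: 15>5, j++
i=2 j=2: 15>8, j++
i=2 j=3: 15<20, i++
i=3 j=3: 21>20, j++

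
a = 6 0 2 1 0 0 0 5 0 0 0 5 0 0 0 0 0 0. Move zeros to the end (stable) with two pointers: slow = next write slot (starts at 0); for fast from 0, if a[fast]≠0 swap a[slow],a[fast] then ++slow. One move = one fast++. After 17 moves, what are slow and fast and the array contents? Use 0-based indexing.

slow=0 fast=0: a[fast]=6≠0 swap→a[0]=6, slow++,fast++
slow=1 fast=1: a[fast]=0, fast++
slow=1 fast=2: a[fast]=2≠0 swap→a[1]=2, slow++,fast++
slow=2 fast=3: a[fast]=1≠0 swap→a[2]=1, slow++,fast++
slow=3 fast=4: a[fast]=0, fast++
slow=3 fast=5: a[fast]=0, fast++
slow=3 fast=6: a[fast]=0, fast++
slow=3 fast=7: a[fast]=5≠0 swap→a[3]=5, slow++,fast++
slow=4 fast=8: a[fast]=0, fast++
slow=4 fast=9: a[fast]=0, fast++
slow=4 fast=10: a[fast]=0, fast++
slow=4 fast=11: a[fast]=5≠0 swap→a[4]=5, slow++,fast++
slow=5 fast=12: a[fast]=0, fast++
slow=5 fast=13: a[fast]=0, fast++
slow=5 fast=14: a[fast]=0, fast++
slow=5 fast=15: a[fast]=0, fast++
slow=5 fast=16: a[fast]=0, fast++

slow=5, fast=17, a=[6, 2, 1, 5, 5, 0, 0, 0, 0, 0, 0, 0, 0, 0, 0, 0, 0, 0]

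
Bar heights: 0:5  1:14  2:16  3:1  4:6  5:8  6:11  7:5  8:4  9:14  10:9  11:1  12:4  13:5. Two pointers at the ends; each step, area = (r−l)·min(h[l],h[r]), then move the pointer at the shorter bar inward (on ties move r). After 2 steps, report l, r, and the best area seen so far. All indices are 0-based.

l=0 r=13: min(5,5)*13=65 best=65 *, r--
l=0 r=12: min(5,4)*12=48 best=65, r--

l=0, r=11, best area=65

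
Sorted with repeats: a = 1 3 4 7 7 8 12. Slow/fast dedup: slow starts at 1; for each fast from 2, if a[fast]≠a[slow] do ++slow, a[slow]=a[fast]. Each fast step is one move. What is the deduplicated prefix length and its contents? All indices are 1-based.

length 6; prefix = [1, 3, 4, 7, 8, 12]

(s=1,f=2) a[fast]=3≠a[slow]=1 write a[2]=3 → slow++,fast++
(s=2,f=3) a[fast]=4≠a[slow]=3 write a[3]=4 → slow++,fast++
(s=3,f=4) a[fast]=7≠a[slow]=4 write a[4]=7 → slow++,fast++
(s=4,f=5) a[fast]=7=a[slow] dup → fast++
(s=4,f=6) a[fast]=8≠a[slow]=7 write a[5]=8 → slow++,fast++
(s=5,f=7) a[fast]=12≠a[slow]=8 write a[6]=12 → slow++,fast++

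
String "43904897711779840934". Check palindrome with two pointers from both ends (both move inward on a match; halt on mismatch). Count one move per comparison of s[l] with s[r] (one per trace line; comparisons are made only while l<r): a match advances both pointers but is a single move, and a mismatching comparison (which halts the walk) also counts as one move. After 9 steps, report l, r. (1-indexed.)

l=1 r=20: '4'=='4', l++,r--
l=2 r=19: '3'=='3', l++,r--
l=3 r=18: '9'=='9', l++,r--
l=4 r=17: '0'=='0', l++,r--
l=5 r=16: '4'=='4', l++,r--
l=6 r=15: '8'=='8', l++,r--
l=7 r=14: '9'=='9', l++,r--
l=8 r=13: '7'=='7', l++,r--
l=9 r=12: '7'=='7', l++,r--

l=10, r=11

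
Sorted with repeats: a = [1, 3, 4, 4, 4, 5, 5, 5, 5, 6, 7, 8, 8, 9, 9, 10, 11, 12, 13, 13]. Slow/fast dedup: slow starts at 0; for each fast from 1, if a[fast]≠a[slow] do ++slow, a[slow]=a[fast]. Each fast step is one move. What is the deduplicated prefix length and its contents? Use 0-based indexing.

length 12; prefix = [1, 3, 4, 5, 6, 7, 8, 9, 10, 11, 12, 13]

(s=0,f=1) a[fast]=3≠a[slow]=1 write a[1]=3 → slow++,fast++
(s=1,f=2) a[fast]=4≠a[slow]=3 write a[2]=4 → slow++,fast++
(s=2,f=3) a[fast]=4=a[slow] dup → fast++
(s=2,f=4) a[fast]=4=a[slow] dup → fast++
(s=2,f=5) a[fast]=5≠a[slow]=4 write a[3]=5 → slow++,fast++
(s=3,f=6) a[fast]=5=a[slow] dup → fast++
(s=3,f=7) a[fast]=5=a[slow] dup → fast++
(s=3,f=8) a[fast]=5=a[slow] dup → fast++
(s=3,f=9) a[fast]=6≠a[slow]=5 write a[4]=6 → slow++,fast++
(s=4,f=10) a[fast]=7≠a[slow]=6 write a[5]=7 → slow++,fast++
(s=5,f=11) a[fast]=8≠a[slow]=7 write a[6]=8 → slow++,fast++
(s=6,f=12) a[fast]=8=a[slow] dup → fast++
(s=6,f=13) a[fast]=9≠a[slow]=8 write a[7]=9 → slow++,fast++
(s=7,f=14) a[fast]=9=a[slow] dup → fast++
(s=7,f=15) a[fast]=10≠a[slow]=9 write a[8]=10 → slow++,fast++
(s=8,f=16) a[fast]=11≠a[slow]=10 write a[9]=11 → slow++,fast++
(s=9,f=17) a[fast]=12≠a[slow]=11 write a[10]=12 → slow++,fast++
(s=10,f=18) a[fast]=13≠a[slow]=12 write a[11]=13 → slow++,fast++
(s=11,f=19) a[fast]=13=a[slow] dup → fast++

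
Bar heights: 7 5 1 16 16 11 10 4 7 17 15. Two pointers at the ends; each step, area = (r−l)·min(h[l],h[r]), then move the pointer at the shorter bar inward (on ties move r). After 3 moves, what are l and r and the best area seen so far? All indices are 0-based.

l=3, r=10, best area=70

l=0 r=10: min(7,15)*10=70 best=70 *, l++
l=1 r=10: min(5,15)*9=45 best=70, l++
l=2 r=10: min(1,15)*8=8 best=70, l++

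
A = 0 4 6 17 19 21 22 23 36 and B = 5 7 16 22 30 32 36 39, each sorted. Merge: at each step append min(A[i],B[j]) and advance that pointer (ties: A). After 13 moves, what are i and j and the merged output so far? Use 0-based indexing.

i=8, j=5, merged so far=[0, 4, 5, 6, 7, 16, 17, 19, 21, 22, 22, 23, 30]

[i=0,j=0] A[i]=0<=B[j]=5 take 0 → i++
[i=1,j=0] A[i]=4<=B[j]=5 take 4 → i++
[i=2,j=0] A[i]=6>B[j]=5 take 5 → j++
[i=2,j=1] A[i]=6<=B[j]=7 take 6 → i++
[i=3,j=1] A[i]=17>B[j]=7 take 7 → j++
[i=3,j=2] A[i]=17>B[j]=16 take 16 → j++
[i=3,j=3] A[i]=17<=B[j]=22 take 17 → i++
[i=4,j=3] A[i]=19<=B[j]=22 take 19 → i++
[i=5,j=3] A[i]=21<=B[j]=22 take 21 → i++
[i=6,j=3] A[i]=22<=B[j]=22 take 22 → i++
[i=7,j=3] A[i]=23>B[j]=22 take 22 → j++
[i=7,j=4] A[i]=23<=B[j]=30 take 23 → i++
[i=8,j=4] A[i]=36>B[j]=30 take 30 → j++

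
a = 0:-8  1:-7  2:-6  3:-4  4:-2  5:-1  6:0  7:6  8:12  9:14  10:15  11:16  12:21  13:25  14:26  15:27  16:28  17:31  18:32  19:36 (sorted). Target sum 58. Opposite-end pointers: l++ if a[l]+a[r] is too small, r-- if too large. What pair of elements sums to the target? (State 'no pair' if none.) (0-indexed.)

l=0 r=19: -8+36=28 <58, l++
l=1 r=19: -7+36=29 <58, l++
l=2 r=19: -6+36=30 <58, l++
l=3 r=19: -4+36=32 <58, l++
l=4 r=19: -2+36=34 <58, l++
l=5 r=19: -1+36=35 <58, l++
l=6 r=19: 0+36=36 <58, l++
l=7 r=19: 6+36=42 <58, l++
l=8 r=19: 12+36=48 <58, l++
l=9 r=19: 14+36=50 <58, l++
l=10 r=19: 15+36=51 <58, l++
l=11 r=19: 16+36=52 <58, l++
l=12 r=19: 21+36=57 <58, l++
l=13 r=19: 25+36=61 >58, r--
l=13 r=18: 25+32=57 <58, l++
l=14 r=18: 26+32=58, found

(26, 32)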